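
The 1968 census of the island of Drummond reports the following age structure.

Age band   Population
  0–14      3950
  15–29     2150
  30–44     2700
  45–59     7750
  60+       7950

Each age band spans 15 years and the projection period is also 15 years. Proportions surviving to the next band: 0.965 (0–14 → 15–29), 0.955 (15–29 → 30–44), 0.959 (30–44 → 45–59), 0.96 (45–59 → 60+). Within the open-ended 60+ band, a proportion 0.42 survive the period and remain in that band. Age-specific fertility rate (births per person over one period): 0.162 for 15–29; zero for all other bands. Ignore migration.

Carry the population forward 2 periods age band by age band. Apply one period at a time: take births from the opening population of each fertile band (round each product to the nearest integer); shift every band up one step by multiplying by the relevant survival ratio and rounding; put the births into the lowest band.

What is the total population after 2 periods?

13575

Numbering the groups 1..5 from youngest to oldest:
After projecting period 1:
Births: 2150 × 0.162 = 348
Group 2: 3950 × 0.965 = 3812
Group 3: 2150 × 0.955 = 2053
Group 4: 2700 × 0.959 = 2589
Group 5: 7750 × 0.96 + 7950 × 0.42 = 7440 + 3339 = 10779
→ [348, 3812, 2053, 2589, 10779]
After projecting period 2:
Births: 3812 × 0.162 = 618
Group 2: 348 × 0.965 = 336
Group 3: 3812 × 0.955 = 3640
Group 4: 2053 × 0.959 = 1969
Group 5: 2589 × 0.96 + 10779 × 0.42 = 2485 + 4527 = 7012
→ [618, 336, 3640, 1969, 7012]
Total after period 2: 618 + 336 + 3640 + 1969 + 7012 = 13575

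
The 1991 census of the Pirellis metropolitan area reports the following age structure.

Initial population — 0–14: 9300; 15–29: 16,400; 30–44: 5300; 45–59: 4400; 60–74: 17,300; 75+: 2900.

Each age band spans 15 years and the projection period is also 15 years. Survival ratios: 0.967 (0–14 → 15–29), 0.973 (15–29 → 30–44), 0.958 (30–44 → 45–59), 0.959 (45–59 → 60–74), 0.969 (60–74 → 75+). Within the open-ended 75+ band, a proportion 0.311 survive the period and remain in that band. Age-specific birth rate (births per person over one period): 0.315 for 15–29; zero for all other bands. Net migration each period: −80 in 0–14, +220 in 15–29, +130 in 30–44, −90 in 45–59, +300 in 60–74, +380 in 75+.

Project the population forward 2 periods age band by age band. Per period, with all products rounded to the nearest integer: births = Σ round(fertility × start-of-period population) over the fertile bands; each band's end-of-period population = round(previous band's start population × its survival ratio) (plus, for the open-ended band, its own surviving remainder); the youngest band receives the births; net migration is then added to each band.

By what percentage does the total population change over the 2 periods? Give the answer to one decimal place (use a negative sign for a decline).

-14.0

Call the groups 1 to 6, youngest first.
— Period 1 —
Births: 16400 × 0.315 = 5166
Group 2: 9300 × 0.967 = 8993
Group 3: 16400 × 0.973 = 15957
Group 4: 5300 × 0.958 = 5077
Group 5: 4400 × 0.959 = 4220
Group 6: 17300 × 0.969 + 2900 × 0.311 = 16764 + 902 = 17666
Net migration: Group 1 − 80 → 5086; Group 2 + 220 → 9213; Group 3 + 130 → 16087; Group 4 − 90 → 4987; Group 5 + 300 → 4520; Group 6 + 380 → 18046
→ [5086, 9213, 16087, 4987, 4520, 18046]
— Period 2 —
Births: 9213 × 0.315 = 2902
Group 2: 5086 × 0.967 = 4918
Group 3: 9213 × 0.973 = 8964
Group 4: 16087 × 0.958 = 15411
Group 5: 4987 × 0.959 = 4783
Group 6: 4520 × 0.969 + 18046 × 0.311 = 4380 + 5612 = 9992
Net migration: Group 1 − 80 → 2822; Group 2 + 220 → 5138; Group 3 + 130 → 9094; Group 4 − 90 → 15321; Group 5 + 300 → 5083; Group 6 + 380 → 10372
→ [2822, 5138, 9094, 15321, 5083, 10372]
Total: 55600 → 47830; change = -7770; percentage change = -14.0%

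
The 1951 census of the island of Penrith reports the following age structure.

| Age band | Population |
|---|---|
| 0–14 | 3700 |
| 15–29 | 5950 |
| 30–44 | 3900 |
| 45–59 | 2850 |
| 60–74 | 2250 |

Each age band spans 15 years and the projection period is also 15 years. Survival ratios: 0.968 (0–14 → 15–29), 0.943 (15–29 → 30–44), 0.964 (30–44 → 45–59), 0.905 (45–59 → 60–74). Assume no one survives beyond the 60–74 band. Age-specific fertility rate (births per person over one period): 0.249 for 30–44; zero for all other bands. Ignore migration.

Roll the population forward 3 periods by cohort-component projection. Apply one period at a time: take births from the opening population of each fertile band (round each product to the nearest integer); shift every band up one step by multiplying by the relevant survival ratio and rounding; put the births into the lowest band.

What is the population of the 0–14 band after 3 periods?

Numbering the bands 1..5 from youngest to oldest:
Period 1:
Births: 3900 * 0.249 = 971
Band 2: 3700 * 0.968 = 3582
Band 3: 5950 * 0.943 = 5611
Band 4: 3900 * 0.964 = 3760
Band 5: 2850 * 0.905 = 2579
→ [971, 3582, 5611, 3760, 2579]
Period 2:
Births: 5611 * 0.249 = 1397
Band 2: 971 * 0.968 = 940
Band 3: 3582 * 0.943 = 3378
Band 4: 5611 * 0.964 = 5409
Band 5: 3760 * 0.905 = 3403
→ [1397, 940, 3378, 5409, 3403]
Period 3:
Births: 3378 * 0.249 = 841
Band 2: 1397 * 0.968 = 1352
Band 3: 940 * 0.943 = 886
Band 4: 3378 * 0.964 = 3256
Band 5: 5409 * 0.905 = 4895
→ [841, 1352, 886, 3256, 4895]

841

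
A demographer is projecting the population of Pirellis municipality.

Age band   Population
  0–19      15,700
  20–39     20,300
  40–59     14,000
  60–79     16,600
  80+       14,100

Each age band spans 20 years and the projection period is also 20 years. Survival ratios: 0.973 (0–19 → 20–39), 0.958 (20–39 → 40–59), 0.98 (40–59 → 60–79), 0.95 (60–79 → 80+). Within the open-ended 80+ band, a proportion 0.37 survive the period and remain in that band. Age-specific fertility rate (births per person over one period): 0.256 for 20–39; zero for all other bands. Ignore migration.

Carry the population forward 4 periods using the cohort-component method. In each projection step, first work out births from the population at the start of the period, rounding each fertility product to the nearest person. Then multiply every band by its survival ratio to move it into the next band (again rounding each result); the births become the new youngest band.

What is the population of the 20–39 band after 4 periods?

(Bands numbered youngest = 1 to oldest = 5.)
After projecting period 1:
Births: 20300 × 0.256 = 5197
Band 2: 15700 × 0.973 = 15276
Band 3: 20300 × 0.958 = 19447
Band 4: 14000 × 0.98 = 13720
Band 5: 16600 × 0.95 + 14100 × 0.37 = 15770 + 5217 = 20987
Population now: 0–19=5197, 20–39=15276, 40–59=19447, 60–79=13720, 80+=20987
After projecting period 2:
Births: 15276 × 0.256 = 3911
Band 2: 5197 × 0.973 = 5057
Band 3: 15276 × 0.958 = 14634
Band 4: 19447 × 0.98 = 19058
Band 5: 13720 × 0.95 + 20987 × 0.37 = 13034 + 7765 = 20799
Population now: 0–19=3911, 20–39=5057, 40–59=14634, 60–79=19058, 80+=20799
After projecting period 3:
Births: 5057 × 0.256 = 1295
Band 2: 3911 × 0.973 = 3805
Band 3: 5057 × 0.958 = 4845
Band 4: 14634 × 0.98 = 14341
Band 5: 19058 × 0.95 + 20799 × 0.37 = 18105 + 7696 = 25801
Population now: 0–19=1295, 20–39=3805, 40–59=4845, 60–79=14341, 80+=25801
After projecting period 4:
Births: 3805 × 0.256 = 974
Band 2: 1295 × 0.973 = 1260
Band 3: 3805 × 0.958 = 3645
Band 4: 4845 × 0.98 = 4748
Band 5: 14341 × 0.95 + 25801 × 0.37 = 13624 + 9546 = 23170
Population now: 0–19=974, 20–39=1260, 40–59=3645, 60–79=4748, 80+=23170

1260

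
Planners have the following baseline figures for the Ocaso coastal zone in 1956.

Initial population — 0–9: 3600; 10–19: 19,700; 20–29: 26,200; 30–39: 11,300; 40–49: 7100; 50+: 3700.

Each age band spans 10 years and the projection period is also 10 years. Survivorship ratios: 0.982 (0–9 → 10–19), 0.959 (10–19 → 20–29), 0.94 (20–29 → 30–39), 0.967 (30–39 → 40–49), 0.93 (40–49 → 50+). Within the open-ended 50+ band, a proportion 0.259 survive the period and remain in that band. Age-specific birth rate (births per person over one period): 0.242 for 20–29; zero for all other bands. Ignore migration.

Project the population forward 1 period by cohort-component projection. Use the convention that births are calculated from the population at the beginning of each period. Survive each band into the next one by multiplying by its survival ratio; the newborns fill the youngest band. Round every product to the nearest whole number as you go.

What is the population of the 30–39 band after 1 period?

Call the groups 1 to 6, youngest first.
Period 1.
Births: 26200 × 0.242 = 6340
Group 2: 3600 × 0.982 = 3535
Group 3: 19700 × 0.959 = 18892
Group 4: 26200 × 0.94 = 24628
Group 5: 11300 × 0.967 = 10927
Group 6: 7100 × 0.93 + 3700 × 0.259 = 6603 + 958 = 7561
→ [6340, 3535, 18892, 24628, 10927, 7561]

24628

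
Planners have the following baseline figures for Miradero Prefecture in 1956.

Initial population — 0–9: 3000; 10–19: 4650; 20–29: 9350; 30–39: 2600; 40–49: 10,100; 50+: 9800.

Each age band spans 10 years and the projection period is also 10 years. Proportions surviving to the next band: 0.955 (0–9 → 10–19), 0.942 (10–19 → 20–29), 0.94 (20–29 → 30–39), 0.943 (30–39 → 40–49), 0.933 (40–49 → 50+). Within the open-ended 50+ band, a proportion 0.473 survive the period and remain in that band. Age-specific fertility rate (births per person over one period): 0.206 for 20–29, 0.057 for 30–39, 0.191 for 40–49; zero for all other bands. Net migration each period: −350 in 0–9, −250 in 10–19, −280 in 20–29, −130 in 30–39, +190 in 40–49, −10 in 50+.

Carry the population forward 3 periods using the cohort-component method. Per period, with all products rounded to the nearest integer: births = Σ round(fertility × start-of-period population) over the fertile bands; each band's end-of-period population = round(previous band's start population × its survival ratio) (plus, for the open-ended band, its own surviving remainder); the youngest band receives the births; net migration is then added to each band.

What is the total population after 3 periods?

23569

Period 1:
Births: 9350 × 0.206 = 1926  |  2600 × 0.057 = 148  |  10100 × 0.191 = 1929 ⇒ total 4003
10–19: 3000 × 0.955 = 2865
20–29: 4650 × 0.942 = 4380
30–39: 9350 × 0.94 = 8789
40–49: 2600 × 0.943 = 2452
50+: 10100 × 0.933 + 9800 × 0.473 = 9423 + 4635 = 14058
Net migration: 0–9 − 350 → 3653; 10–19 − 250 → 2615; 20–29 − 280 → 4100; 30–39 − 130 → 8659; 40–49 + 190 → 2642; 50+ − 10 → 14048
Giving 3653 / 2615 / 4100 / 8659 / 2642 / 14048.
Period 2:
Births: 4100 × 0.206 = 845  |  8659 × 0.057 = 494  |  2642 × 0.191 = 505 ⇒ total 1844
10–19: 3653 × 0.955 = 3489
20–29: 2615 × 0.942 = 2463
30–39: 4100 × 0.94 = 3854
40–49: 8659 × 0.943 = 8165
50+: 2642 × 0.933 + 14048 × 0.473 = 2465 + 6645 = 9110
Net migration: 0–9 − 350 → 1494; 10–19 − 250 → 3239; 20–29 − 280 → 2183; 30–39 − 130 → 3724; 40–49 + 190 → 8355; 50+ − 10 → 9100
Giving 1494 / 3239 / 2183 / 3724 / 8355 / 9100.
Period 3:
Births: 2183 × 0.206 = 450  |  3724 × 0.057 = 212  |  8355 × 0.191 = 1596 ⇒ total 2258
10–19: 1494 × 0.955 = 1427
20–29: 3239 × 0.942 = 3051
30–39: 2183 × 0.94 = 2052
40–49: 3724 × 0.943 = 3512
50+: 8355 × 0.933 + 9100 × 0.473 = 7795 + 4304 = 12099
Net migration: 0–9 − 350 → 1908; 10–19 − 250 → 1177; 20–29 − 280 → 2771; 30–39 − 130 → 1922; 40–49 + 190 → 3702; 50+ − 10 → 12089
Giving 1908 / 1177 / 2771 / 1922 / 3702 / 12089.
Total after period 3: 1908 + 1177 + 2771 + 1922 + 3702 + 12089 = 23569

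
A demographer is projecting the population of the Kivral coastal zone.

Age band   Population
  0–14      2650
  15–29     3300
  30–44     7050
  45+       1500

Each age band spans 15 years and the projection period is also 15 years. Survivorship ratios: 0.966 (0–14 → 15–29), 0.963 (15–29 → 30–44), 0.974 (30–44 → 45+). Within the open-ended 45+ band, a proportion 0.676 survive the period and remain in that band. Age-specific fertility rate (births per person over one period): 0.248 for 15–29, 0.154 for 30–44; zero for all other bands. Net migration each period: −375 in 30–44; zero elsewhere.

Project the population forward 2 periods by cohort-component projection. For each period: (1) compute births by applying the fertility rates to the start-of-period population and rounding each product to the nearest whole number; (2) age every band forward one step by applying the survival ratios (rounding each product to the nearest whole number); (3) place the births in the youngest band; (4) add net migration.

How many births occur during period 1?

1904

Numbering the bands 1..4 from youngest to oldest:
— Period 1 —
Births: 3300 * 0.248 = 818  |  7050 * 0.154 = 1086 — total 1904
Band 2: 2650 * 0.966 = 2560
Band 3: 3300 * 0.963 = 3178
Band 4: 7050 * 0.974 + 1500 * 0.676 = 6867 + 1014 = 7881
Net migration: Band 3 − 375 → 2803
Giving 1904 / 2560 / 2803 / 7881.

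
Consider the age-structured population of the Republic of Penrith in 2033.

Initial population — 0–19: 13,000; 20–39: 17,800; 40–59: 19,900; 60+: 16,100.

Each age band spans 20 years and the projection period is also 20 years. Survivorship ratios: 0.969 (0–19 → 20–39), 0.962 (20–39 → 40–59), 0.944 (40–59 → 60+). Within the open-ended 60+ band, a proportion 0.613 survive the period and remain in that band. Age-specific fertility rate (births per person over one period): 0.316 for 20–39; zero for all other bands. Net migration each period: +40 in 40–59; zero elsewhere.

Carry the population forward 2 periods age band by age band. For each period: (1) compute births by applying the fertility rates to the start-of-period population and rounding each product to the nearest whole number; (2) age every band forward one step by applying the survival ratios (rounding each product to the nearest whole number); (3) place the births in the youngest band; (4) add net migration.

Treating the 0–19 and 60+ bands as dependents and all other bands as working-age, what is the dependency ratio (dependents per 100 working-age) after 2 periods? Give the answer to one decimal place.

214.4

Call the bands 1 to 4, youngest first.
Period 1:
Births: 17800 × 0.316 = 5625
Band 2: 13000 × 0.969 = 12597
Band 3: 17800 × 0.962 = 17124
Band 4: 19900 × 0.944 + 16100 × 0.613 = 18786 + 9869 = 28655
Net migration: Band 3 + 40 → 17164
Giving 5625 / 12597 / 17164 / 28655.
Period 2:
Births: 12597 × 0.316 = 3981
Band 2: 5625 × 0.969 = 5451
Band 3: 12597 × 0.962 = 12118
Band 4: 17164 × 0.944 + 28655 × 0.613 = 16203 + 17566 = 33769
Net migration: Band 3 + 40 → 12158
Giving 3981 / 5451 / 12158 / 33769.
Dependents (band 0–19 + band 60+) = 3981 + 33769 = 37750; working-age = 17609; ratio = 37750/17609 × 100 = 214.4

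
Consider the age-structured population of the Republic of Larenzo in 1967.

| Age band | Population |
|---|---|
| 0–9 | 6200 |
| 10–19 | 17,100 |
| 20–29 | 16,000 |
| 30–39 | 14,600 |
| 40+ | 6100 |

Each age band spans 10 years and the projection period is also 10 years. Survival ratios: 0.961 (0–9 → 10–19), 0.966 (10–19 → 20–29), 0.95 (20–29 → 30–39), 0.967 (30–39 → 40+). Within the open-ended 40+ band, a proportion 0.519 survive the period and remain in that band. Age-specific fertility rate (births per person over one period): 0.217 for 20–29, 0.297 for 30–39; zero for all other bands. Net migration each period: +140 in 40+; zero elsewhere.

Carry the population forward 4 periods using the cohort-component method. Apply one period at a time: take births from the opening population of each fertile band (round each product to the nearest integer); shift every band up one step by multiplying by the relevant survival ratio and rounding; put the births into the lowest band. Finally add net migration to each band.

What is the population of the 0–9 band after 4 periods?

Call the bands 1 to 5, youngest first.
[period 1]
Births: 16000 × 0.217 = 3472 ; 14600 × 0.297 = 4336 ⇒ total 7808
Band 2: 6200 × 0.961 = 5958
Band 3: 17100 × 0.966 = 16519
Band 4: 16000 × 0.95 = 15200
Band 5: 14600 × 0.967 + 6100 × 0.519 = 14118 + 3166 = 17284
Net migration: Band 5 + 140 → 17424
Population now: 0–9=7808, 10–19=5958, 20–29=16519, 30–39=15200, 40+=17424
[period 2]
Births: 16519 × 0.217 = 3585 ; 15200 × 0.297 = 4514 ⇒ total 8099
Band 2: 7808 × 0.961 = 7503
Band 3: 5958 × 0.966 = 5755
Band 4: 16519 × 0.95 = 15693
Band 5: 15200 × 0.967 + 17424 × 0.519 = 14698 + 9043 = 23741
Net migration: Band 5 + 140 → 23881
Population now: 0–9=8099, 10–19=7503, 20–29=5755, 30–39=15693, 40+=23881
[period 3]
Births: 5755 × 0.217 = 1249 ; 15693 × 0.297 = 4661 ⇒ total 5910
Band 2: 8099 × 0.961 = 7783
Band 3: 7503 × 0.966 = 7248
Band 4: 5755 × 0.95 = 5467
Band 5: 15693 × 0.967 + 23881 × 0.519 = 15175 + 12394 = 27569
Net migration: Band 5 + 140 → 27709
Population now: 0–9=5910, 10–19=7783, 20–29=7248, 30–39=5467, 40+=27709
[period 4]
Births: 7248 × 0.217 = 1573 ; 5467 × 0.297 = 1624 ⇒ total 3197
Band 2: 5910 × 0.961 = 5680
Band 3: 7783 × 0.966 = 7518
Band 4: 7248 × 0.95 = 6886
Band 5: 5467 × 0.967 + 27709 × 0.519 = 5287 + 14381 = 19668
Net migration: Band 5 + 140 → 19808
Population now: 0–9=3197, 10–19=5680, 20–29=7518, 30–39=6886, 40+=19808

3197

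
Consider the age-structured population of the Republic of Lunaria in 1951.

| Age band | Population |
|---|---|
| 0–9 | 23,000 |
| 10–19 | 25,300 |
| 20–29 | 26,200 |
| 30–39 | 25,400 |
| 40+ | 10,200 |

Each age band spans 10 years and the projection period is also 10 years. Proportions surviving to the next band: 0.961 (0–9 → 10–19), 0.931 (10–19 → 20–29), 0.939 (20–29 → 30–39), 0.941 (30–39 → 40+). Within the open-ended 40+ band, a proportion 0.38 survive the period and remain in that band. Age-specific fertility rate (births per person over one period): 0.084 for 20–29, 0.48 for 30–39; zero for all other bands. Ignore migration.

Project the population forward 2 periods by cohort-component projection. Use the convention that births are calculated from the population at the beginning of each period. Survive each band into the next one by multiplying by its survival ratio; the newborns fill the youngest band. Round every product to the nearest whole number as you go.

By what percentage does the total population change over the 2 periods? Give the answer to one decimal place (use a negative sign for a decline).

-5.5

After projecting period 1:
Births: 26200 * 0.084 = 2201, 25400 * 0.48 = 12192 → total 14393
10–19: 23000 * 0.961 = 22103
20–29: 25300 * 0.931 = 23554
30–39: 26200 * 0.939 = 24602
40+: 25400 * 0.941 + 10200 * 0.38 = 23901 + 3876 = 27777
End of period: [14393, 22103, 23554, 24602, 27777]
After projecting period 2:
Births: 23554 * 0.084 = 1979, 24602 * 0.48 = 11809 → total 13788
10–19: 14393 * 0.961 = 13832
20–29: 22103 * 0.931 = 20578
30–39: 23554 * 0.939 = 22117
40+: 24602 * 0.941 + 27777 * 0.38 = 23150 + 10555 = 33705
End of period: [13788, 13832, 20578, 22117, 33705]
Total: 110100 → 104020; change = -6080; percentage change = -5.5%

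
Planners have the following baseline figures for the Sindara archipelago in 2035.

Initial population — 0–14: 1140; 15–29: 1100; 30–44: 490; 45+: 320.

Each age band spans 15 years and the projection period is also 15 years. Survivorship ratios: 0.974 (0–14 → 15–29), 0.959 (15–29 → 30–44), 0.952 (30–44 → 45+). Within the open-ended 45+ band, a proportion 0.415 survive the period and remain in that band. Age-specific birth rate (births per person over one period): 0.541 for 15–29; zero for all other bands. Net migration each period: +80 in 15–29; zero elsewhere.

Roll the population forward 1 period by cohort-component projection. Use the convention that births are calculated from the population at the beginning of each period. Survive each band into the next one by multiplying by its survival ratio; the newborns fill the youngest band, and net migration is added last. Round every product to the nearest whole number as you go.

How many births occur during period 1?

595

(Groups numbered youngest = 1 to oldest = 4.)
Period 1.
Births: 1100 × 0.541 = 595
Group 2: 1140 × 0.974 = 1110
Group 3: 1100 × 0.959 = 1055
Group 4: 490 × 0.952 + 320 × 0.415 = 466 + 133 = 599
Net migration: Group 2 + 80 → 1190
Population now: 0–14=595, 15–29=1190, 30–44=1055, 45+=599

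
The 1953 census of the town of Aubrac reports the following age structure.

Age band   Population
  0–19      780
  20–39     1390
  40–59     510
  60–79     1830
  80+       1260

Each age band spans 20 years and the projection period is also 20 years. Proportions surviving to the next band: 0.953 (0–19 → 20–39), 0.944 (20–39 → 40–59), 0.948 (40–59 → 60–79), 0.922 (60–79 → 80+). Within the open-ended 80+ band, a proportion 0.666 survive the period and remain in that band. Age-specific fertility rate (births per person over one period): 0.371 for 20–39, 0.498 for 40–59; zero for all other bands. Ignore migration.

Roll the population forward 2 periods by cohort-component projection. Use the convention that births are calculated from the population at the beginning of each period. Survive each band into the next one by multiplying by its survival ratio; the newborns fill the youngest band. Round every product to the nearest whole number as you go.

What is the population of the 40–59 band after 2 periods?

Let band 1 be 0–19 through band 5 = 80+.
— Period 1 —
Births: 1390 × 0.371 = 516 ; 510 × 0.498 = 254 → total 770
Band 2: 780 × 0.953 = 743
Band 3: 1390 × 0.944 = 1312
Band 4: 510 × 0.948 = 483
Band 5: 1830 × 0.922 + 1260 × 0.666 = 1687 + 839 = 2526
Giving 770 / 743 / 1312 / 483 / 2526.
— Period 2 —
Births: 743 × 0.371 = 276 ; 1312 × 0.498 = 653 → total 929
Band 2: 770 × 0.953 = 734
Band 3: 743 × 0.944 = 701
Band 4: 1312 × 0.948 = 1244
Band 5: 483 × 0.922 + 2526 × 0.666 = 445 + 1682 = 2127
Giving 929 / 734 / 701 / 1244 / 2127.

701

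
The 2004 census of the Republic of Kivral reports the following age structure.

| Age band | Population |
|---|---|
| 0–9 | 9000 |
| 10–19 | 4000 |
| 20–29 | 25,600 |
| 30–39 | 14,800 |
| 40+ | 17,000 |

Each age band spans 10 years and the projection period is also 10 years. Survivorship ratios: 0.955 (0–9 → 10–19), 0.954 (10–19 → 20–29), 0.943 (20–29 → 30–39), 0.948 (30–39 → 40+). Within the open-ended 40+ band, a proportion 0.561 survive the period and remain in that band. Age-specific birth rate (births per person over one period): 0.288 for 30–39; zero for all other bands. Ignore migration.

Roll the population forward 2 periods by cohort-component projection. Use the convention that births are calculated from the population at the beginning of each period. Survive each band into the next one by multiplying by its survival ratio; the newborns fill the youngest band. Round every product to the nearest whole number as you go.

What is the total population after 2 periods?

[period 1]
Births: 14800 * 0.288 = 4262
10–19: 9000 * 0.955 = 8595
20–29: 4000 * 0.954 = 3816
30–39: 25600 * 0.943 = 24141
40+: 14800 * 0.948 + 17000 * 0.561 = 14030 + 9537 = 23567
End of period: [4262, 8595, 3816, 24141, 23567]
[period 2]
Births: 24141 * 0.288 = 6953
10–19: 4262 * 0.955 = 4070
20–29: 8595 * 0.954 = 8200
30–39: 3816 * 0.943 = 3598
40+: 24141 * 0.948 + 23567 * 0.561 = 22886 + 13221 = 36107
End of period: [6953, 4070, 8200, 3598, 36107]
Total after period 2: 6953 + 4070 + 8200 + 3598 + 36107 = 58928

58928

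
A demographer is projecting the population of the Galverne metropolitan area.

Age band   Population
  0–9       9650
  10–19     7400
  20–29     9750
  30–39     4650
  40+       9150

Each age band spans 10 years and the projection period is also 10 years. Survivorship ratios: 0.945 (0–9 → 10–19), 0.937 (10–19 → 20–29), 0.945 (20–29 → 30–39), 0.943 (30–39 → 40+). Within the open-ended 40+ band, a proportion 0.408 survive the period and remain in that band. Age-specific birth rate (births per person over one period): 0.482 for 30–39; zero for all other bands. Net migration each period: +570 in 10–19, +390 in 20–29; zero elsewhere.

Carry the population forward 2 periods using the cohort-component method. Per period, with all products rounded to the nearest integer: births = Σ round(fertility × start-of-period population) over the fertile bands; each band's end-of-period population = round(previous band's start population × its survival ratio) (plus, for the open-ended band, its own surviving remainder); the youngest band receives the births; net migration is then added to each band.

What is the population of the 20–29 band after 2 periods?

9469

— Period 1 —
Births: 4650 × 0.482 = 2241
10–19: 9650 × 0.945 = 9119
20–29: 7400 × 0.937 = 6934
30–39: 9750 × 0.945 = 9214
40+: 4650 × 0.943 + 9150 × 0.408 = 4385 + 3733 = 8118
Net migration: 10–19 + 570 → 9689; 20–29 + 390 → 7324
Giving 2241 / 9689 / 7324 / 9214 / 8118.
— Period 2 —
Births: 9214 × 0.482 = 4441
10–19: 2241 × 0.945 = 2118
20–29: 9689 × 0.937 = 9079
30–39: 7324 × 0.945 = 6921
40+: 9214 × 0.943 + 8118 × 0.408 = 8689 + 3312 = 12001
Net migration: 10–19 + 570 → 2688; 20–29 + 390 → 9469
Giving 4441 / 2688 / 9469 / 6921 / 12001.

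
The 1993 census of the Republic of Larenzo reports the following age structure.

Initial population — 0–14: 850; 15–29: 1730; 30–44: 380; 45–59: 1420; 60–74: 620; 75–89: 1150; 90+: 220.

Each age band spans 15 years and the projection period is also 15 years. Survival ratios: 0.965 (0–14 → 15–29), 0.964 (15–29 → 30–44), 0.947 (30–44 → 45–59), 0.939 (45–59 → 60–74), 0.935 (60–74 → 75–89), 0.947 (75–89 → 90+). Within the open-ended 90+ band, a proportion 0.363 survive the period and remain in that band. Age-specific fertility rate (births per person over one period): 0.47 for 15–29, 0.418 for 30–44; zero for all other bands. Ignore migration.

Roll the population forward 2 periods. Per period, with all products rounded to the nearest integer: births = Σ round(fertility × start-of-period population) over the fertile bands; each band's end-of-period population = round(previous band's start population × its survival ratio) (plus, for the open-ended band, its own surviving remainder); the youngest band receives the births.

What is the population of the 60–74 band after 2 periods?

Period 1:
Births: 1730 × 0.47 = 813, 380 × 0.418 = 159 → total 972
15–29: 850 × 0.965 = 820
30–44: 1730 × 0.964 = 1668
45–59: 380 × 0.947 = 360
60–74: 1420 × 0.939 = 1333
75–89: 620 × 0.935 = 580
90+: 1150 × 0.947 + 220 × 0.363 = 1089 + 80 = 1169
→ [972, 820, 1668, 360, 1333, 580, 1169]
Period 2:
Births: 820 × 0.47 = 385, 1668 × 0.418 = 697 → total 1082
15–29: 972 × 0.965 = 938
30–44: 820 × 0.964 = 790
45–59: 1668 × 0.947 = 1580
60–74: 360 × 0.939 = 338
75–89: 1333 × 0.935 = 1246
90+: 580 × 0.947 + 1169 × 0.363 = 549 + 424 = 973
→ [1082, 938, 790, 1580, 338, 1246, 973]

338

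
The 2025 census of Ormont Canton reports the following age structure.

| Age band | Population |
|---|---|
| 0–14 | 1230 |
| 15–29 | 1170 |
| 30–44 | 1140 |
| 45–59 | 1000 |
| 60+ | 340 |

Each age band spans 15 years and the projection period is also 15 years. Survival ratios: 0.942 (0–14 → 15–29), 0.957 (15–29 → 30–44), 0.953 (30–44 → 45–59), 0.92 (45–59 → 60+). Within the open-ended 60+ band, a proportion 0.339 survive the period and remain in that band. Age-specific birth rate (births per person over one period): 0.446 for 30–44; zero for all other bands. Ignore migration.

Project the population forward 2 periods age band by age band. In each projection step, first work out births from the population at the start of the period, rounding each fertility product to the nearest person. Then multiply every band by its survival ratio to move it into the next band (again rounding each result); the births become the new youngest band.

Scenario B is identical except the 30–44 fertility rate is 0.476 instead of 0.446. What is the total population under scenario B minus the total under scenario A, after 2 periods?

66

Period 1:
Births: 1140 × 0.446 = 508
15–29: 1230 × 0.942 = 1159
30–44: 1170 × 0.957 = 1120
45–59: 1140 × 0.953 = 1086
60+: 1000 × 0.92 + 340 × 0.339 = 920 + 115 = 1035
→ [508, 1159, 1120, 1086, 1035]
Period 2:
Births: 1120 × 0.446 = 500
15–29: 508 × 0.942 = 479
30–44: 1159 × 0.957 = 1109
45–59: 1120 × 0.953 = 1067
60+: 1086 × 0.92 + 1035 × 0.339 = 999 + 351 = 1350
→ [500, 479, 1109, 1067, 1350]
Scenario A total after 2 periods: 4505
Scenario B projection —
Period 1:
Births: 1140 × 0.476 = 543
15–29: 1230 × 0.942 = 1159
30–44: 1170 × 0.957 = 1120
45–59: 1140 × 0.953 = 1086
60+: 1000 × 0.92 + 340 × 0.339 = 920 + 115 = 1035
→ [543, 1159, 1120, 1086, 1035]
Period 2:
Births: 1120 × 0.476 = 533
15–29: 543 × 0.942 = 512
30–44: 1159 × 0.957 = 1109
45–59: 1120 × 0.953 = 1067
60+: 1086 × 0.92 + 1035 × 0.339 = 999 + 351 = 1350
→ [533, 512, 1109, 1067, 1350]
Scenario B total after 2 periods: 4571
Difference B − A = 4571 − 4505 = 66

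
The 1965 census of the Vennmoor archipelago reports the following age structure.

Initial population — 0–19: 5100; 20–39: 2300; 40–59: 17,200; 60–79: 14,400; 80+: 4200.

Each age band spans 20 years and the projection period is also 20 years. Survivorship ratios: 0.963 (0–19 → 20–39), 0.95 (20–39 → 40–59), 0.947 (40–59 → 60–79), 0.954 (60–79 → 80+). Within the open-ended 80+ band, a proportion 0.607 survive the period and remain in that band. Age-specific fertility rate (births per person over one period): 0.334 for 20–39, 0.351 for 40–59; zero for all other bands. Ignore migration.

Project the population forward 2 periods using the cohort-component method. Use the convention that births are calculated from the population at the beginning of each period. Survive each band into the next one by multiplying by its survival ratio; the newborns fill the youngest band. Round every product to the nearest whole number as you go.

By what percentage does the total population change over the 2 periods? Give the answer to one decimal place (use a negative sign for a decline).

[period 1]
Births: 2300 * 0.334 = 768, 17200 * 0.351 = 6037 → 6805
20–39: 5100 * 0.963 = 4911
40–59: 2300 * 0.95 = 2185
60–79: 17200 * 0.947 = 16288
80+: 14400 * 0.954 + 4200 * 0.607 = 13738 + 2549 = 16287
End of period: [6805, 4911, 2185, 16288, 16287]
[period 2]
Births: 4911 * 0.334 = 1640, 2185 * 0.351 = 767 → 2407
20–39: 6805 * 0.963 = 6553
40–59: 4911 * 0.95 = 4665
60–79: 2185 * 0.947 = 2069
80+: 16288 * 0.954 + 16287 * 0.607 = 15539 + 9886 = 25425
End of period: [2407, 6553, 4665, 2069, 25425]
Total: 43200 → 41119; change = -2081; percentage change = -4.8%

-4.8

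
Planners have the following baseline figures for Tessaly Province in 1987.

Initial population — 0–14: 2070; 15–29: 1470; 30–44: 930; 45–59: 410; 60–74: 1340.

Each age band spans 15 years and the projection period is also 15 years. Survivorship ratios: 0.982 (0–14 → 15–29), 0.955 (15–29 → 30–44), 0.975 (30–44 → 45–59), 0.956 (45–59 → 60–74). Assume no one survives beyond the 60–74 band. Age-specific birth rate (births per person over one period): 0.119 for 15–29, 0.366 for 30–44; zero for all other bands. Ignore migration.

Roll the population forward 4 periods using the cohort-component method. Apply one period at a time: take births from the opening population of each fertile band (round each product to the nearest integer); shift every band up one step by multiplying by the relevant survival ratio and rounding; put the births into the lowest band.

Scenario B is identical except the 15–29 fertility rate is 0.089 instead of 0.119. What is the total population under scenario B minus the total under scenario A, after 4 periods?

Period 1:
Births: 1470 × 0.119 = 175, 930 × 0.366 = 340 — total 515
15–29: 2070 × 0.982 = 2033
30–44: 1470 × 0.955 = 1404
45–59: 930 × 0.975 = 907
60–74: 410 × 0.956 = 392
End of period: [515, 2033, 1404, 907, 392]
Period 2:
Births: 2033 × 0.119 = 242, 1404 × 0.366 = 514 — total 756
15–29: 515 × 0.982 = 506
30–44: 2033 × 0.955 = 1942
45–59: 1404 × 0.975 = 1369
60–74: 907 × 0.956 = 867
End of period: [756, 506, 1942, 1369, 867]
Period 3:
Births: 506 × 0.119 = 60, 1942 × 0.366 = 711 — total 771
15–29: 756 × 0.982 = 742
30–44: 506 × 0.955 = 483
45–59: 1942 × 0.975 = 1893
60–74: 1369 × 0.956 = 1309
End of period: [771, 742, 483, 1893, 1309]
Period 4:
Births: 742 × 0.119 = 88, 483 × 0.366 = 177 — total 265
15–29: 771 × 0.982 = 757
30–44: 742 × 0.955 = 709
45–59: 483 × 0.975 = 471
60–74: 1893 × 0.956 = 1810
End of period: [265, 757, 709, 471, 1810]
Scenario A total after 4 periods: 4012
Scenario B projection —
Period 1:
Births: 1470 × 0.089 = 131, 930 × 0.366 = 340 — total 471
15–29: 2070 × 0.982 = 2033
30–44: 1470 × 0.955 = 1404
45–59: 930 × 0.975 = 907
60–74: 410 × 0.956 = 392
End of period: [471, 2033, 1404, 907, 392]
Period 2:
Births: 2033 × 0.089 = 181, 1404 × 0.366 = 514 — total 695
15–29: 471 × 0.982 = 463
30–44: 2033 × 0.955 = 1942
45–59: 1404 × 0.975 = 1369
60–74: 907 × 0.956 = 867
End of period: [695, 463, 1942, 1369, 867]
Period 3:
Births: 463 × 0.089 = 41, 1942 × 0.366 = 711 — total 752
15–29: 695 × 0.982 = 682
30–44: 463 × 0.955 = 442
45–59: 1942 × 0.975 = 1893
60–74: 1369 × 0.956 = 1309
End of period: [752, 682, 442, 1893, 1309]
Period 4:
Births: 682 × 0.089 = 61, 442 × 0.366 = 162 — total 223
15–29: 752 × 0.982 = 738
30–44: 682 × 0.955 = 651
45–59: 442 × 0.975 = 431
60–74: 1893 × 0.956 = 1810
End of period: [223, 738, 651, 431, 1810]
Scenario B total after 4 periods: 3853
Difference B − A = 3853 − 4012 = -159

-159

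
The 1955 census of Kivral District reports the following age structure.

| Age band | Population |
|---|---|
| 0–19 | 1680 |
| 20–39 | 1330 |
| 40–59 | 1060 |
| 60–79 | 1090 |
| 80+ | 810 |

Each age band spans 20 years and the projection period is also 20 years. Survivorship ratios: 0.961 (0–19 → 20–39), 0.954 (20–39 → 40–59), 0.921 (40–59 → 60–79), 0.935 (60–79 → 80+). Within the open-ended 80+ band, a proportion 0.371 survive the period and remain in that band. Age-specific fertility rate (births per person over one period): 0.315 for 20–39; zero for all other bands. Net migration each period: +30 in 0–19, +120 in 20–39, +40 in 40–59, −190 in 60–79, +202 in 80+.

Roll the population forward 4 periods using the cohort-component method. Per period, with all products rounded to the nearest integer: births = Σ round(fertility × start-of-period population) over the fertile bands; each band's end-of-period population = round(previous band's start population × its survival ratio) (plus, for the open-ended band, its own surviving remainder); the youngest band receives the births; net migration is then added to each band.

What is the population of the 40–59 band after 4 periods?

683

— Period 1 —
Births: 1330 * 0.315 = 419
20–39: 1680 * 0.961 = 1614
40–59: 1330 * 0.954 = 1269
60–79: 1060 * 0.921 = 976
80+: 1090 * 0.935 + 810 * 0.371 = 1019 + 301 = 1320
Net migration: 0–19 + 30 → 449; 20–39 + 120 → 1734; 40–59 + 40 → 1309; 60–79 − 190 → 786; 80+ + 202 → 1522
→ [449, 1734, 1309, 786, 1522]
— Period 2 —
Births: 1734 * 0.315 = 546
20–39: 449 * 0.961 = 431
40–59: 1734 * 0.954 = 1654
60–79: 1309 * 0.921 = 1206
80+: 786 * 0.935 + 1522 * 0.371 = 735 + 565 = 1300
Net migration: 0–19 + 30 → 576; 20–39 + 120 → 551; 40–59 + 40 → 1694; 60–79 − 190 → 1016; 80+ + 202 → 1502
→ [576, 551, 1694, 1016, 1502]
— Period 3 —
Births: 551 * 0.315 = 174
20–39: 576 * 0.961 = 554
40–59: 551 * 0.954 = 526
60–79: 1694 * 0.921 = 1560
80+: 1016 * 0.935 + 1502 * 0.371 = 950 + 557 = 1507
Net migration: 0–19 + 30 → 204; 20–39 + 120 → 674; 40–59 + 40 → 566; 60–79 − 190 → 1370; 80+ + 202 → 1709
→ [204, 674, 566, 1370, 1709]
— Period 4 —
Births: 674 * 0.315 = 212
20–39: 204 * 0.961 = 196
40–59: 674 * 0.954 = 643
60–79: 566 * 0.921 = 521
80+: 1370 * 0.935 + 1709 * 0.371 = 1281 + 634 = 1915
Net migration: 0–19 + 30 → 242; 20–39 + 120 → 316; 40–59 + 40 → 683; 60–79 − 190 → 331; 80+ + 202 → 2117
→ [242, 316, 683, 331, 2117]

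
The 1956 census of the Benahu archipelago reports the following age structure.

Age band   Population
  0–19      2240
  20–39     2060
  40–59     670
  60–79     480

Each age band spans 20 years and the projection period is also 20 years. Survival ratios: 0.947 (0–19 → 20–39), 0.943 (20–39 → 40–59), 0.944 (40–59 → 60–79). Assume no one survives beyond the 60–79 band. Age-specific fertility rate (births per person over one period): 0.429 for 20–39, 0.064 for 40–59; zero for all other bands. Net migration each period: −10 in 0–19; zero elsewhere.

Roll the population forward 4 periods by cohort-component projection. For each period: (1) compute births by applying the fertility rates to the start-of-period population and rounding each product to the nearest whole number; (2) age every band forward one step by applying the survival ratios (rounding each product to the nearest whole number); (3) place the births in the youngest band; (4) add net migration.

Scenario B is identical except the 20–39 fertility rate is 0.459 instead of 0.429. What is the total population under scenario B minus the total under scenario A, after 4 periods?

Let group 1 be 0–19 through group 4 = 60–79.
Period 1:
Births: 2060 × 0.429 = 884 ; 670 × 0.064 = 43 → total 927
Group 2: 2240 × 0.947 = 2121
Group 3: 2060 × 0.943 = 1943
Group 4: 670 × 0.944 = 632
Net migration: Group 1 − 10 → 917
→ [917, 2121, 1943, 632]
Period 2:
Births: 2121 × 0.429 = 910 ; 1943 × 0.064 = 124 → total 1034
Group 2: 917 × 0.947 = 868
Group 3: 2121 × 0.943 = 2000
Group 4: 1943 × 0.944 = 1834
Net migration: Group 1 − 10 → 1024
→ [1024, 868, 2000, 1834]
Period 3:
Births: 868 × 0.429 = 372 ; 2000 × 0.064 = 128 → total 500
Group 2: 1024 × 0.947 = 970
Group 3: 868 × 0.943 = 819
Group 4: 2000 × 0.944 = 1888
Net migration: Group 1 − 10 → 490
→ [490, 970, 819, 1888]
Period 4:
Births: 970 × 0.429 = 416 ; 819 × 0.064 = 52 → total 468
Group 2: 490 × 0.947 = 464
Group 3: 970 × 0.943 = 915
Group 4: 819 × 0.944 = 773
Net migration: Group 1 − 10 → 458
→ [458, 464, 915, 773]
Scenario A total after 4 periods: 2610
Scenario B projection —
Period 1:
Births: 2060 × 0.459 = 946 ; 670 × 0.064 = 43 → total 989
Group 2: 2240 × 0.947 = 2121
Group 3: 2060 × 0.943 = 1943
Group 4: 670 × 0.944 = 632
Net migration: Group 1 − 10 → 979
→ [979, 2121, 1943, 632]
Period 2:
Births: 2121 × 0.459 = 974 ; 1943 × 0.064 = 124 → total 1098
Group 2: 979 × 0.947 = 927
Group 3: 2121 × 0.943 = 2000
Group 4: 1943 × 0.944 = 1834
Net migration: Group 1 − 10 → 1088
→ [1088, 927, 2000, 1834]
Period 3:
Births: 927 × 0.459 = 425 ; 2000 × 0.064 = 128 → total 553
Group 2: 1088 × 0.947 = 1030
Group 3: 927 × 0.943 = 874
Group 4: 2000 × 0.944 = 1888
Net migration: Group 1 − 10 → 543
→ [543, 1030, 874, 1888]
Period 4:
Births: 1030 × 0.459 = 473 ; 874 × 0.064 = 56 → total 529
Group 2: 543 × 0.947 = 514
Group 3: 1030 × 0.943 = 971
Group 4: 874 × 0.944 = 825
Net migration: Group 1 − 10 → 519
→ [519, 514, 971, 825]
Scenario B total after 4 periods: 2829
Difference B − A = 2829 − 2610 = 219

219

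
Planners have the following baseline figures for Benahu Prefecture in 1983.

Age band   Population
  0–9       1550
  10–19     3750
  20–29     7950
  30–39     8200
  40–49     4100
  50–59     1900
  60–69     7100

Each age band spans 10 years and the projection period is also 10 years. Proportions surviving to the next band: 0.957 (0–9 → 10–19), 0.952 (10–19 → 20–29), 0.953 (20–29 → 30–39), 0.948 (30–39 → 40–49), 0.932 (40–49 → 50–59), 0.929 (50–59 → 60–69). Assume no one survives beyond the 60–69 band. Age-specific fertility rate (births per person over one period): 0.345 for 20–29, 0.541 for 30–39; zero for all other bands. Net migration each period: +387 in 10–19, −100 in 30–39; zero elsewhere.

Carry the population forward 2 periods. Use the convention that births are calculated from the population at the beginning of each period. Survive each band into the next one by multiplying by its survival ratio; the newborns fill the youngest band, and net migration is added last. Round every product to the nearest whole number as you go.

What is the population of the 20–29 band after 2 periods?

Call the bands 1 to 7, youngest first.
[period 1]
Births: 7950 × 0.345 = 2743  |  8200 × 0.541 = 4436 → total 7179
Band 2: 1550 × 0.957 = 1483
Band 3: 3750 × 0.952 = 3570
Band 4: 7950 × 0.953 = 7576
Band 5: 8200 × 0.948 = 7774
Band 6: 4100 × 0.932 = 3821
Band 7: 1900 × 0.929 = 1765
Net migration: Band 2 + 387 → 1870; Band 4 − 100 → 7476
End of period: [7179, 1870, 3570, 7476, 7774, 3821, 1765]
[period 2]
Births: 3570 × 0.345 = 1232  |  7476 × 0.541 = 4045 → total 5277
Band 2: 7179 × 0.957 = 6870
Band 3: 1870 × 0.952 = 1780
Band 4: 3570 × 0.953 = 3402
Band 5: 7476 × 0.948 = 7087
Band 6: 7774 × 0.932 = 7245
Band 7: 3821 × 0.929 = 3550
Net migration: Band 2 + 387 → 7257; Band 4 − 100 → 3302
End of period: [5277, 7257, 1780, 3302, 7087, 7245, 3550]

1780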